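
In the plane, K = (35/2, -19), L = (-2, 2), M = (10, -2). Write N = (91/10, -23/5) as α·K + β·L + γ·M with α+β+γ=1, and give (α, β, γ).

Signed area of the reference triangle: [KLM] = ½·((35/2)·(2−(-2)) + (-2)·(-2−(-19)) + 10·(-19−2)) = ½·(70 − 34 − 210) = -87.
[NLM] = ½·((91/10)·(2−(-2)) + (-2)·(-2−(-23/5)) + 10·(-23/5−2)) = ½·(182/5 − 26/5 − 66) = -87/5, so the K-coordinate is (-87/5)/(-87) = 1/5.
[KNM] = ½·((35/2)·(-23/5−(-2)) + (91/10)·(-2−(-19)) + 10·(-19−(-23/5))) = ½·(-91/2 + 1547/10 − 144) = -87/5, so the L-coordinate is 1/5.
[KLN] = ½·((35/2)·(2−(-23/5)) + (-2)·(-23/5−(-19)) + (91/10)·(-19−2)) = ½·(231/2 − 144/5 − 1911/10) = -261/5, so the M-coordinate is 3/5.
Check: 1/5 + 1/5 + 3/5 = 1.

(1/5, 1/5, 3/5)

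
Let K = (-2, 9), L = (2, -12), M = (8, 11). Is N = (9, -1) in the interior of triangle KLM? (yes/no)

no

Barycentric coordinates of N: (-95/218, 61/109, 191/218).
The three coordinates are negative, positive, positive; a point is interior exactly when all three are positive.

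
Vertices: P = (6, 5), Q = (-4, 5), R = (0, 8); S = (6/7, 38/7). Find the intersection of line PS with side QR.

(-3, 23/4)

Barycentric coordinates of S with respect to PQR: (3/7, 3/7, 1/7).
On side QR the P-coordinate is zero; dropping S's P-weight 3/7 and renormalizing the remaining 3/7 : 1/7 gives weights 3/4, 1/4 on Q, R.
T = (3/4)·(-4, 5) + (1/4)·(0, 8) = (-3, 23/4).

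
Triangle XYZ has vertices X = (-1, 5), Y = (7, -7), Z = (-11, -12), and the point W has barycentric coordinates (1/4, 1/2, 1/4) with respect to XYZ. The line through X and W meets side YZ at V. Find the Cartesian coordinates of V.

Line XW meets YZ where the X-coordinate vanishes; zeroing W's X-weight and renormalizing leaves Y, Z-weights 1/2 : 1/4 → (2/3, 1/3).
So V = (2/3)·Y + (1/3)·Z = (1, -26/3).

(1, -26/3)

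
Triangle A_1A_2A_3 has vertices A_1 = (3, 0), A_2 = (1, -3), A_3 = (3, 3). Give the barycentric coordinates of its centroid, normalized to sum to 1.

(1/3, 1/3, 1/3)

The centroid is the average of the vertices, so each weight is 1/3.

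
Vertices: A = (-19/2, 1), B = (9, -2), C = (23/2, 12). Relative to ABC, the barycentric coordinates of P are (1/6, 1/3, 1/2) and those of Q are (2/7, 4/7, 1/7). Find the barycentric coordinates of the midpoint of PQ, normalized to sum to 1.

Since both coordinate triples sum to 1, the midpoint's barycentrics are the componentwise average.
(1/6+2/7)/2 = 19/84; similarly 19/42 and 9/28.

(19/84, 19/42, 9/28)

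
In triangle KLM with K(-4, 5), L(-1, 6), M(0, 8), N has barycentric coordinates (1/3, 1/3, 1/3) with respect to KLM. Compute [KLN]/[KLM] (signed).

1/3

The signed ratio [KLN]/[KLM] equals the barycentric coordinate of N at vertex M, which is 1/3.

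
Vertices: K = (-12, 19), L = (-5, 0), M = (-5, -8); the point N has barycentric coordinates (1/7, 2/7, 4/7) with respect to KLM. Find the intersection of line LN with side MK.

Line LN meets MK where the L-coordinate vanishes; zeroing N's L-weight and renormalizing leaves M, K-weights 4/7 : 1/7 → (4/5, 1/5).
So J = (4/5)·M + (1/5)·K = (-32/5, -13/5).

(-32/5, -13/5)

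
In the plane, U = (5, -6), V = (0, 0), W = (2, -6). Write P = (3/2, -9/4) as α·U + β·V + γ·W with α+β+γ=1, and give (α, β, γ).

Signed area of the reference triangle: [UVW] = ½·(5·(0−(-6)) + 0·(-6−(-6)) + 2·(-6−0)) = ½·(30 + 0 − 12) = 9.
[PVW] = ½·((3/2)·(0−(-6)) + 0·(-6−(-9/4)) + 2·(-9/4−0)) = ½·(9 + 0 − 9/2) = 9/4, so the U-coordinate is (9/4)/9 = 1/4.
[UPW] = ½·(5·(-9/4−(-6)) + (3/2)·(-6−(-6)) + 2·(-6−(-9/4))) = ½·(75/4 + 0 − 15/2) = 45/8, so the V-coordinate is 5/8.
[UVP] = ½·(5·(0−(-9/4)) + 0·(-9/4−(-6)) + (3/2)·(-6−0)) = ½·(45/4 + 0 − 9) = 9/8, so the W-coordinate is 1/8.
Check: 1/4 + 5/8 + 1/8 = 1.

(1/4, 5/8, 1/8)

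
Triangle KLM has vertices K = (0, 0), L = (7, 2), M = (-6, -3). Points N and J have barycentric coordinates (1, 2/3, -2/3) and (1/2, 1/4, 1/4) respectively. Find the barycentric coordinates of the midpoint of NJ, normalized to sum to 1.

(3/4, 11/24, -5/24)

Since both coordinate triples sum to 1, the midpoint's barycentrics are the componentwise average.
(1+1/2)/2 = 3/4; similarly 11/24 and -5/24.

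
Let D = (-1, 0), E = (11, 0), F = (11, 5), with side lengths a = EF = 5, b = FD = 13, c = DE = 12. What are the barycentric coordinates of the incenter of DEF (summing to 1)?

(1/6, 13/30, 2/5)

The incenter has barycentric coordinates proportional to the opposite side lengths: (5 : 13 : 12).
Normalizing by 5+13+12 = 30 gives (1/6, 13/30, 2/5).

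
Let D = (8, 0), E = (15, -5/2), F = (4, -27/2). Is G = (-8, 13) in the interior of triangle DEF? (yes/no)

Barycentric coordinates of G: (77/19, -536/209, -102/209).
The three coordinates are positive, negative, negative; a point is interior exactly when all three are positive.

no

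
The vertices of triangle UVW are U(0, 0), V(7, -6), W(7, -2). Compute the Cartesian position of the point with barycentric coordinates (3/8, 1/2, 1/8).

(35/8, -13/4)

P = (3/8)·U + (1/2)·V + (1/8)·W.
x-coordinate: (3/8)·0 + (1/2)·7 + (1/8)·7 = 35/8.
y-coordinate: (3/8)·0 + (1/2)·(-6) + (1/8)·(-2) = -13/4.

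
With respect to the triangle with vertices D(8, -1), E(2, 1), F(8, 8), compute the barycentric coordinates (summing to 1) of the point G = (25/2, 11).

(1/4, -3/4, 3/2)

Signed area of the reference triangle: [DEF] = ½·(8·(1−8) + 2·(8−(-1)) + 8·(-1−1)) = ½·(-56 + 18 − 16) = -27.
[GEF] = ½·((25/2)·(1−8) + 2·(8−11) + 8·(11−1)) = ½·(-175/2 − 6 + 80) = -27/4, so the D-coordinate is (-27/4)/(-27) = 1/4.
[DGF] = ½·(8·(11−8) + (25/2)·(8−(-1)) + 8·(-1−11)) = ½·(24 + 225/2 − 96) = 81/4, so the E-coordinate is -3/4.
[DEG] = ½·(8·(1−11) + 2·(11−(-1)) + (25/2)·(-1−1)) = ½·(-80 + 24 − 25) = -81/2, so the F-coordinate is 3/2.
Check: 1/4 − 3/4 + 3/2 = 1.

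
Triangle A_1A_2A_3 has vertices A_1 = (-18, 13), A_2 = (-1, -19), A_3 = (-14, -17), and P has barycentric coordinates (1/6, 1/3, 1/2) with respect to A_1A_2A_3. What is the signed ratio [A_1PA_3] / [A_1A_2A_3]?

1/3

The signed ratio [A_1PA_3]/[A_1A_2A_3] equals the barycentric coordinate of P at vertex A_2, which is 1/3.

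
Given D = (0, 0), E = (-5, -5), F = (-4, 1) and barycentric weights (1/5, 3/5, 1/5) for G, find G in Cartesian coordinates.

G = (1/5)·D + (3/5)·E + (1/5)·F.
x-coordinate: (1/5)·0 + (3/5)·(-5) + (1/5)·(-4) = -19/5.
y-coordinate: (1/5)·0 + (3/5)·(-5) + (1/5)·1 = -14/5.

(-19/5, -14/5)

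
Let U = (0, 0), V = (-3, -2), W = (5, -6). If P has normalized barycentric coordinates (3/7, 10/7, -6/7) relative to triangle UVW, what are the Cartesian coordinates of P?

P = (3/7)·U + (10/7)·V + (-6/7)·W.
x-coordinate: (3/7)·0 + (10/7)·(-3) + (-6/7)·5 = -60/7.
y-coordinate: (3/7)·0 + (10/7)·(-2) + (-6/7)·(-6) = 16/7.

(-60/7, 16/7)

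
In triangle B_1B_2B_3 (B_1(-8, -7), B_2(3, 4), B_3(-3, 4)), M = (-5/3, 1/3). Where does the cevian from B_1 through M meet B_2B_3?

Barycentric coordinates of M with respect to B_1B_2B_3: (1/3, 1/2, 1/6).
On side B_2B_3 the B_1-coordinate is zero; dropping M's B_1-weight 1/3 and renormalizing the remaining 1/2 : 1/6 gives weights 3/4, 1/4 on B_2, B_3.
N = (3/4)·(3, 4) + (1/4)·(-3, 4) = (3/2, 4).

(3/2, 4)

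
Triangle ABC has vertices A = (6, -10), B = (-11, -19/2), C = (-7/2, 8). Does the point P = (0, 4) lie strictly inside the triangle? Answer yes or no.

Barycentric coordinates of P: (73/241, -20/241, 188/241).
The three coordinates are positive, negative, positive; a point is interior exactly when all three are positive.

no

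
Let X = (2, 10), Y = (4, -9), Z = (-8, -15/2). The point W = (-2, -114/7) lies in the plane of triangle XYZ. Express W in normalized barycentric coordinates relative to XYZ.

(-3/7, 6/7, 4/7)

Signed area of the reference triangle: [XYZ] = ½·(2·(-9−(-15/2)) + 4·(-15/2−10) + (-8)·(10−(-9))) = ½·(-3 − 70 − 152) = -225/2.
[WYZ] = ½·((-2)·(-9−(-15/2)) + 4·(-15/2−(-114/7)) + (-8)·(-114/7−(-9))) = ½·(3 + 246/7 + 408/7) = 675/14, so the X-coordinate is (675/14)/(-225/2) = -3/7.
[XWZ] = ½·(2·(-114/7−(-15/2)) + (-2)·(-15/2−10) + (-8)·(10−(-114/7))) = ½·(-123/7 + 35 − 1472/7) = -675/7, so the Y-coordinate is 6/7.
[XYW] = ½·(2·(-9−(-114/7)) + 4·(-114/7−10) + (-2)·(10−(-9))) = ½·(102/7 − 736/7 − 38) = -450/7, so the Z-coordinate is 4/7.
Check: -3/7 + 6/7 + 4/7 = 1.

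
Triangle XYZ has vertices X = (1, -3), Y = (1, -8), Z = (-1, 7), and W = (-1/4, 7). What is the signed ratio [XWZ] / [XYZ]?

[XYZ] = ½·(1·(-8−7) + 1·(7−(-3)) + (-1)·(-3−(-8))) = ½·(-15 + 10 − 5) = -5.
[XWZ] = ½·(1·(7−7) + (-1/4)·(7−(-3)) + (-1)·(-3−7)) = ½·(0 − 5/2 + 10) = 15/4, so the ratio is (15/4)/(-5) = -3/4.

-3/4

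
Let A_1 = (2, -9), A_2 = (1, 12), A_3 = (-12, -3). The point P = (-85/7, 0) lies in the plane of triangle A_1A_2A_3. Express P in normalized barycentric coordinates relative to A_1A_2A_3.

(-1/7, 1/7, 1)

Signed area of the reference triangle: [A_1A_2A_3] = ½·(2·(12−(-3)) + 1·(-3−(-9)) + (-12)·(-9−12)) = ½·(30 + 6 + 252) = 144.
[PA_2A_3] = ½·((-85/7)·(12−(-3)) + 1·(-3−0) + (-12)·(0−12)) = ½·(-1275/7 − 3 + 144) = -144/7, so the A_1-coordinate is (-144/7)/144 = -1/7.
[A_1PA_3] = ½·(2·(0−(-3)) + (-85/7)·(-3−(-9)) + (-12)·(-9−0)) = ½·(6 − 510/7 + 108) = 144/7, so the A_2-coordinate is 1/7.
[A_1A_2P] = ½·(2·(12−0) + 1·(0−(-9)) + (-85/7)·(-9−12)) = ½·(24 + 9 + 255) = 144, so the A_3-coordinate is 1.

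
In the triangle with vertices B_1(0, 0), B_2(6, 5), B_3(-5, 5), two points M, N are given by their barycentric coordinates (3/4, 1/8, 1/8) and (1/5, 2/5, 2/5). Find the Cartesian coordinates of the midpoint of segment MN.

(21/80, 21/8)

Barycentric coordinates of the midpoint are the average: (19/40, 21/80, 21/80).
Converting: (19/40)·B_1 + (21/80)·B_2 + (21/80)·B_3 = (21/80, 21/8).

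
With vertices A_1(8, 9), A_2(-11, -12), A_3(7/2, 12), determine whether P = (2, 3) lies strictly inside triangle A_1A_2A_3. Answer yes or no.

yes

Barycentric coordinates of P: (63/101, 30/101, 8/101).
The three coordinates are positive, positive, positive; a point is interior exactly when all three are positive.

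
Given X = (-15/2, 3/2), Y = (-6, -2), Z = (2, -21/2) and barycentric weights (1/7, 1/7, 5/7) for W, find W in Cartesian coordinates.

W = (1/7)·X + (1/7)·Y + (5/7)·Z.
x-coordinate: (1/7)·(-15/2) + (1/7)·(-6) + (5/7)·2 = -1/2.
y-coordinate: (1/7)·(3/2) + (1/7)·(-2) + (5/7)·(-21/2) = -53/7.

(-1/2, -53/7)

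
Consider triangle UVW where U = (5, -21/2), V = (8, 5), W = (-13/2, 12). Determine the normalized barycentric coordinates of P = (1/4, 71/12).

(1/6, 1/3, 1/2)

Signed area of the reference triangle: [UVW] = ½·(5·(5−12) + 8·(12−(-21/2)) + (-13/2)·(-21/2−5)) = ½·(-35 + 180 + 403/4) = 983/8.
[PVW] = ½·((1/4)·(5−12) + 8·(12−(71/12)) + (-13/2)·(71/12−5)) = ½·(-7/4 + 146/3 − 143/24) = 983/48, so the U-coordinate is (983/48)/(983/8) = 1/6.
[UPW] = ½·(5·(71/12−12) + (1/4)·(12−(-21/2)) + (-13/2)·(-21/2−(71/12))) = ½·(-365/12 + 45/8 + 2561/24) = 983/24, so the V-coordinate is 1/3.
[UVP] = ½·(5·(5−(71/12)) + 8·(71/12−(-21/2)) + (1/4)·(-21/2−5)) = ½·(-55/12 + 394/3 − 31/8) = 983/16, so the W-coordinate is 1/2.
Check: 1/6 + 1/3 + 1/2 = 1.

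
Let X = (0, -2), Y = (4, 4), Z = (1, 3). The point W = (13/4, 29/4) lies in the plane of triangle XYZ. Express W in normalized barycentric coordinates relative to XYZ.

(-3/4, 1/2, 5/4)

Signed area of the reference triangle: [XYZ] = ½·(0·(4−3) + 4·(3−(-2)) + 1·(-2−4)) = ½·(0 + 20 − 6) = 7.
[WYZ] = ½·((13/4)·(4−3) + 4·(3−(29/4)) + 1·(29/4−4)) = ½·(13/4 − 17 + 13/4) = -21/4, so the X-coordinate is (-21/4)/7 = -3/4.
[XWZ] = ½·(0·(29/4−3) + (13/4)·(3−(-2)) + 1·(-2−(29/4))) = ½·(0 + 65/4 − 37/4) = 7/2, so the Y-coordinate is 1/2.
[XYW] = ½·(0·(4−(29/4)) + 4·(29/4−(-2)) + (13/4)·(-2−4)) = ½·(0 + 37 − 39/2) = 35/4, so the Z-coordinate is 5/4.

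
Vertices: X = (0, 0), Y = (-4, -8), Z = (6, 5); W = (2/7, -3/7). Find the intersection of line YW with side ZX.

(1, 5/6)

Barycentric coordinates of W with respect to XYZ: (5/7, 1/7, 1/7).
On side ZX the Y-coordinate is zero; dropping W's Y-weight 1/7 and renormalizing the remaining 1/7 : 5/7 gives weights 1/6, 5/6 on Z, X.
V = (1/6)·(6, 5) + (5/6)·(0, 0) = (1, 5/6).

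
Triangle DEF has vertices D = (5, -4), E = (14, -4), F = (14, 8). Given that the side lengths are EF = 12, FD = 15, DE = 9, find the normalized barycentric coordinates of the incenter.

(1/3, 5/12, 1/4)

The incenter has barycentric coordinates proportional to the opposite side lengths: (12 : 15 : 9).
Normalizing by 12+15+9 = 36 gives (1/3, 5/12, 1/4).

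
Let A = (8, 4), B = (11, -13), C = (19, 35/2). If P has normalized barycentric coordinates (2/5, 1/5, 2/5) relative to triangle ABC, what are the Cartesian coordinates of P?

P = (2/5)·A + (1/5)·B + (2/5)·C.
x-coordinate: (2/5)·8 + (1/5)·11 + (2/5)·19 = 13.
y-coordinate: (2/5)·4 + (1/5)·(-13) + (2/5)·(35/2) = 6.

(13, 6)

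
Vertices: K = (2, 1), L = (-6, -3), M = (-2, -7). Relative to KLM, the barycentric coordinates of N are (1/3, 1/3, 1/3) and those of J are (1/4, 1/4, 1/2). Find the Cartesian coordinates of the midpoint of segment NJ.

Barycentric coordinates of the midpoint are the average: (7/24, 7/24, 5/12).
Converting: (7/24)·K + (7/24)·L + (5/12)·M = (-2, -7/2).

(-2, -7/2)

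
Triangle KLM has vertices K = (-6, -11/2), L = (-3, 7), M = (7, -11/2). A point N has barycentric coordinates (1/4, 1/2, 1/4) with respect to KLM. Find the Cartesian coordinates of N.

(-5/4, 3/4)

N = (1/4)·K + (1/2)·L + (1/4)·M.
x-coordinate: (1/4)·(-6) + (1/2)·(-3) + (1/4)·7 = -5/4.
y-coordinate: (1/4)·(-11/2) + (1/2)·7 + (1/4)·(-11/2) = 3/4.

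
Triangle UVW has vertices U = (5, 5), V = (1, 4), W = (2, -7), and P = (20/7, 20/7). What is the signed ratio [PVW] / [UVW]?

3/7

[UVW] = ½·(5·(4−(-7)) + 1·(-7−5) + 2·(5−4)) = ½·(55 − 12 + 2) = 45/2.
[PVW] = ½·((20/7)·(4−(-7)) + 1·(-7−(20/7)) + 2·(20/7−4)) = ½·(220/7 − 69/7 − 16/7) = 135/14, so the ratio is (135/14)/(45/2) = 3/7.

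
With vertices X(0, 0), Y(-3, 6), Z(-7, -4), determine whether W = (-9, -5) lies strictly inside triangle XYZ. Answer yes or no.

no

Barycentric coordinates of W: (-8/27, 1/54, 23/18).
The three coordinates are negative, positive, positive; a point is interior exactly when all three are positive.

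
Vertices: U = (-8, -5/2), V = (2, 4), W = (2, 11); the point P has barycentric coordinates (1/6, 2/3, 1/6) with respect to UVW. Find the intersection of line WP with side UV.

(0, 27/10)

Line WP meets UV where the W-coordinate vanishes; zeroing P's W-weight and renormalizing leaves U, V-weights 1/6 : 2/3 → (1/5, 4/5).
So Q = (1/5)·U + (4/5)·V = (0, 27/10).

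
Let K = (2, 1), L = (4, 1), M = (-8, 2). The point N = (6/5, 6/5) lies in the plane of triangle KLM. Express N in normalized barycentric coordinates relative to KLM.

Signed area of the reference triangle: [KLM] = ½·(2·(1−2) + 4·(2−1) + (-8)·(1−1)) = ½·(-2 + 4 + 0) = 1.
[NLM] = ½·((6/5)·(1−2) + 4·(2−(6/5)) + (-8)·(6/5−1)) = ½·(-6/5 + 16/5 − 8/5) = 1/5, so the K-coordinate is (1/5)/1 = 1/5.
[KNM] = ½·(2·(6/5−2) + (6/5)·(2−1) + (-8)·(1−(6/5))) = ½·(-8/5 + 6/5 + 8/5) = 3/5, so the L-coordinate is 3/5.
[KLN] = ½·(2·(1−(6/5)) + 4·(6/5−1) + (6/5)·(1−1)) = ½·(-2/5 + 4/5 + 0) = 1/5, so the M-coordinate is 1/5.
Check: 1/5 + 3/5 + 1/5 = 1.

(1/5, 3/5, 1/5)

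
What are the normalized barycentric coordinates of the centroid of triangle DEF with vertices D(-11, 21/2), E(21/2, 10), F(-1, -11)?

The centroid is the average of the vertices, so each weight is 1/3.

(1/3, 1/3, 1/3)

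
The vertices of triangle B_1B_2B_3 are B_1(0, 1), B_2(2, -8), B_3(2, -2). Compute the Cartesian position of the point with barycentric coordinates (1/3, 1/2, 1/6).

(4/3, -4)

M = (1/3)·B_1 + (1/2)·B_2 + (1/6)·B_3.
x-coordinate: (1/3)·0 + (1/2)·2 + (1/6)·2 = 4/3.
y-coordinate: (1/3)·1 + (1/2)·(-8) + (1/6)·(-2) = -4.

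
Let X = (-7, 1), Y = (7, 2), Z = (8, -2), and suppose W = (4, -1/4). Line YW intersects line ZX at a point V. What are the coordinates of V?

(3, -1)

Barycentric coordinates of W with respect to XYZ: (1/4, 1/4, 1/2).
On side ZX the Y-coordinate is zero; dropping W's Y-weight 1/4 and renormalizing the remaining 1/2 : 1/4 gives weights 2/3, 1/3 on Z, X.
V = (2/3)·(8, -2) + (1/3)·(-7, 1) = (3, -1).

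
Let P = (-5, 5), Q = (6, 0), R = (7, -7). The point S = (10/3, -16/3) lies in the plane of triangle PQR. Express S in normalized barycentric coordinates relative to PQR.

(1/3, -1/3, 1)

Signed area of the reference triangle: [PQR] = ½·((-5)·(0−(-7)) + 6·(-7−5) + 7·(5−0)) = ½·(-35 − 72 + 35) = -36.
[SQR] = ½·((10/3)·(0−(-7)) + 6·(-7−(-16/3)) + 7·(-16/3−0)) = ½·(70/3 − 10 − 112/3) = -12, so the P-coordinate is (-12)/(-36) = 1/3.
[PSR] = ½·((-5)·(-16/3−(-7)) + (10/3)·(-7−5) + 7·(5−(-16/3))) = ½·(-25/3 − 40 + 217/3) = 12, so the Q-coordinate is -1/3.
[PQS] = ½·((-5)·(0−(-16/3)) + 6·(-16/3−5) + (10/3)·(5−0)) = ½·(-80/3 − 62 + 50/3) = -36, so the R-coordinate is 1.
Check: 1/3 − 1/3 + 1 = 1.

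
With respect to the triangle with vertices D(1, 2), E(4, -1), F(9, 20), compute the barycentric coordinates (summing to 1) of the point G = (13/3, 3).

(1/6, 2/3, 1/6)

Signed area of the reference triangle: [DEF] = ½·(1·(-1−20) + 4·(20−2) + 9·(2−(-1))) = ½·(-21 + 72 + 27) = 39.
[GEF] = ½·((13/3)·(-1−20) + 4·(20−3) + 9·(3−(-1))) = ½·(-91 + 68 + 36) = 13/2, so the D-coordinate is (13/2)/39 = 1/6.
[DGF] = ½·(1·(3−20) + (13/3)·(20−2) + 9·(2−3)) = ½·(-17 + 78 − 9) = 26, so the E-coordinate is 2/3.
[DEG] = ½·(1·(-1−3) + 4·(3−2) + (13/3)·(2−(-1))) = ½·(-4 + 4 + 13) = 13/2, so the F-coordinate is 1/6.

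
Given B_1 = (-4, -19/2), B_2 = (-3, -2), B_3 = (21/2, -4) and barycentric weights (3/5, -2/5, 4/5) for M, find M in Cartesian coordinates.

M = (3/5)·B_1 + (-2/5)·B_2 + (4/5)·B_3.
x-coordinate: (3/5)·(-4) + (-2/5)·(-3) + (4/5)·(21/2) = 36/5.
y-coordinate: (3/5)·(-19/2) + (-2/5)·(-2) + (4/5)·(-4) = -81/10.

(36/5, -81/10)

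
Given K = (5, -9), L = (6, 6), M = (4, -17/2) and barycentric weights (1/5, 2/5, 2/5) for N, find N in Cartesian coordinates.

N = (1/5)·K + (2/5)·L + (2/5)·M.
x-coordinate: (1/5)·5 + (2/5)·6 + (2/5)·4 = 5.
y-coordinate: (1/5)·(-9) + (2/5)·6 + (2/5)·(-17/2) = -14/5.

(5, -14/5)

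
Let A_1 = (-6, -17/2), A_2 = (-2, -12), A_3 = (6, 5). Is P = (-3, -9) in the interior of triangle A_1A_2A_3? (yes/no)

yes

Barycentric coordinates of P: (41/96, 31/64, 17/192).
The three coordinates are positive, positive, positive; a point is interior exactly when all three are positive.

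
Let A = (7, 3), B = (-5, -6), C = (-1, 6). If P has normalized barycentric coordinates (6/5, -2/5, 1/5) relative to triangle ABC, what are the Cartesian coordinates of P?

P = (6/5)·A + (-2/5)·B + (1/5)·C.
x-coordinate: (6/5)·7 + (-2/5)·(-5) + (1/5)·(-1) = 51/5.
y-coordinate: (6/5)·3 + (-2/5)·(-6) + (1/5)·6 = 36/5.

(51/5, 36/5)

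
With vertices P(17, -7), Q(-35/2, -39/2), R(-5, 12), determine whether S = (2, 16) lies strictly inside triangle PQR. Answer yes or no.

no

Barycentric coordinates of S: (341/1861, -442/1861, 1962/1861).
The three coordinates are positive, negative, positive; a point is interior exactly when all three are positive.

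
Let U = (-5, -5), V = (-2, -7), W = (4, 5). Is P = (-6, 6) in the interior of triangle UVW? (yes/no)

Barycentric coordinates of P: (21/8, -109/48, 31/48).
The three coordinates are positive, negative, positive; a point is interior exactly when all three are positive.

no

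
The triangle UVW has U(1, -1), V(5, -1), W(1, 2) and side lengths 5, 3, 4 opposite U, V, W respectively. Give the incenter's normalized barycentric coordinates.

The incenter has barycentric coordinates proportional to the opposite side lengths: (5 : 3 : 4).
Normalizing by 5+3+4 = 12 gives (5/12, 1/4, 1/3).

(5/12, 1/4, 1/3)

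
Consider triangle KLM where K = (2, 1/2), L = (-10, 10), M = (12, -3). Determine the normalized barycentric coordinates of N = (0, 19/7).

(4/7, 2/7, 1/7)

Signed area of the reference triangle: [KLM] = ½·(2·(10−(-3)) + (-10)·(-3−(1/2)) + 12·(1/2−10)) = ½·(26 + 35 − 114) = -53/2.
[NLM] = ½·(0·(10−(-3)) + (-10)·(-3−(19/7)) + 12·(19/7−10)) = ½·(0 + 400/7 − 612/7) = -106/7, so the K-coordinate is (-106/7)/(-53/2) = 4/7.
[KNM] = ½·(2·(19/7−(-3)) + 0·(-3−(1/2)) + 12·(1/2−(19/7))) = ½·(80/7 + 0 − 186/7) = -53/7, so the L-coordinate is 2/7.
[KLN] = ½·(2·(10−(19/7)) + (-10)·(19/7−(1/2)) + 0·(1/2−10)) = ½·(102/7 − 155/7 + 0) = -53/14, so the M-coordinate is 1/7.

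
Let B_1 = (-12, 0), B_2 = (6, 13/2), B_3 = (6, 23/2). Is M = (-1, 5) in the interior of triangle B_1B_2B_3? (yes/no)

yes

Barycentric coordinates of M: (7/18, 73/180, 37/180).
The three coordinates are positive, positive, positive; a point is interior exactly when all three are positive.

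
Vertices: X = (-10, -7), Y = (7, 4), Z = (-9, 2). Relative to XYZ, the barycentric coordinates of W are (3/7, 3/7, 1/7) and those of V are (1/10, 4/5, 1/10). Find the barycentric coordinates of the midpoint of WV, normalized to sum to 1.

(37/140, 43/70, 17/140)

Since both coordinate triples sum to 1, the midpoint's barycentrics are the componentwise average.
(3/7+1/10)/2 = 37/140; similarly 43/70 and 17/140.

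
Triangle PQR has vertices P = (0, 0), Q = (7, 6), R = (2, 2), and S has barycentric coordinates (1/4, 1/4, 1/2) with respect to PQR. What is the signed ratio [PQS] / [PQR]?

The signed ratio [PQS]/[PQR] equals the barycentric coordinate of S at vertex R, which is 1/2.

1/2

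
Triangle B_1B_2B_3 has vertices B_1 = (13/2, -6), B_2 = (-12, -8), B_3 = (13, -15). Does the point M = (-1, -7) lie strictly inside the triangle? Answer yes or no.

yes

Barycentric coordinates of M: (204/359, 148/359, 7/359).
The three coordinates are positive, positive, positive; a point is interior exactly when all three are positive.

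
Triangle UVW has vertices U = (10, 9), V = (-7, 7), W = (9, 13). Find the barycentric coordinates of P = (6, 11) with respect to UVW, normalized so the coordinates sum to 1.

Signed area of the reference triangle: [UVW] = ½·(10·(7−13) + (-7)·(13−9) + 9·(9−7)) = ½·(-60 − 28 + 18) = -35.
[PVW] = ½·(6·(7−13) + (-7)·(13−11) + 9·(11−7)) = ½·(-36 − 14 + 36) = -7, so the U-coordinate is (-7)/(-35) = 1/5.
[UPW] = ½·(10·(11−13) + 6·(13−9) + 9·(9−11)) = ½·(-20 + 24 − 18) = -7, so the V-coordinate is 1/5.
[UVP] = ½·(10·(7−11) + (-7)·(11−9) + 6·(9−7)) = ½·(-40 − 14 + 12) = -21, so the W-coordinate is 3/5.

(1/5, 1/5, 3/5)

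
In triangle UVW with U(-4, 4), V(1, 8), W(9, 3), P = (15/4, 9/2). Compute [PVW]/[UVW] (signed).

[UVW] = ½·((-4)·(8−3) + 1·(3−4) + 9·(4−8)) = ½·(-20 − 1 − 36) = -57/2.
[PVW] = ½·((15/4)·(8−3) + 1·(3−(9/2)) + 9·(9/2−8)) = ½·(75/4 − 3/2 − 63/2) = -57/8, so the ratio is (-57/8)/(-57/2) = 1/4.

1/4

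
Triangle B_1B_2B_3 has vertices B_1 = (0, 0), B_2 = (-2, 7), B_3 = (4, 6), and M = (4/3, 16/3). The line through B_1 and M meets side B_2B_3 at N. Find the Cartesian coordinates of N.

(8/5, 32/5)

Barycentric coordinates of M with respect to B_1B_2B_3: (1/6, 1/3, 1/2).
On side B_2B_3 the B_1-coordinate is zero; dropping M's B_1-weight 1/6 and renormalizing the remaining 1/3 : 1/2 gives weights 2/5, 3/5 on B_2, B_3.
N = (2/5)·(-2, 7) + (3/5)·(4, 6) = (8/5, 32/5).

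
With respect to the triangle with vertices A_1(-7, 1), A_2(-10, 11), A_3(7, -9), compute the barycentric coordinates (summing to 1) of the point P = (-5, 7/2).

(1/4, 1/2, 1/4)

Signed area of the reference triangle: [A_1A_2A_3] = ½·((-7)·(11−(-9)) + (-10)·(-9−1) + 7·(1−11)) = ½·(-140 + 100 − 70) = -55.
[PA_2A_3] = ½·((-5)·(11−(-9)) + (-10)·(-9−(7/2)) + 7·(7/2−11)) = ½·(-100 + 125 − 105/2) = -55/4, so the A_1-coordinate is (-55/4)/(-55) = 1/4.
[A_1PA_3] = ½·((-7)·(7/2−(-9)) + (-5)·(-9−1) + 7·(1−(7/2))) = ½·(-175/2 + 50 − 35/2) = -55/2, so the A_2-coordinate is 1/2.
[A_1A_2P] = ½·((-7)·(11−(7/2)) + (-10)·(7/2−1) + (-5)·(1−11)) = ½·(-105/2 − 25 + 50) = -55/4, so the A_3-coordinate is 1/4.
Check: 1/4 + 1/2 + 1/4 = 1.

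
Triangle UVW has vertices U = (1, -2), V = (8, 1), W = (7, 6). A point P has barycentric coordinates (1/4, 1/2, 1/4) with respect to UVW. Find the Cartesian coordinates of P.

(6, 3/2)

P = (1/4)·U + (1/2)·V + (1/4)·W.
x-coordinate: (1/4)·1 + (1/2)·8 + (1/4)·7 = 6.
y-coordinate: (1/4)·(-2) + (1/2)·1 + (1/4)·6 = 3/2.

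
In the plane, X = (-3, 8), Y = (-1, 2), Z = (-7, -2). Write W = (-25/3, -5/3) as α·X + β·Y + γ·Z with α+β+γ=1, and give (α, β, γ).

(1/6, -1/3, 7/6)

Signed area of the reference triangle: [XYZ] = ½·((-3)·(2−(-2)) + (-1)·(-2−8) + (-7)·(8−2)) = ½·(-12 + 10 − 42) = -22.
[WYZ] = ½·((-25/3)·(2−(-2)) + (-1)·(-2−(-5/3)) + (-7)·(-5/3−2)) = ½·(-100/3 + 1/3 + 77/3) = -11/3, so the X-coordinate is (-11/3)/(-22) = 1/6.
[XWZ] = ½·((-3)·(-5/3−(-2)) + (-25/3)·(-2−8) + (-7)·(8−(-5/3))) = ½·(-1 + 250/3 − 203/3) = 22/3, so the Y-coordinate is -1/3.
[XYW] = ½·((-3)·(2−(-5/3)) + (-1)·(-5/3−8) + (-25/3)·(8−2)) = ½·(-11 + 29/3 − 50) = -77/3, so the Z-coordinate is 7/6.
Check: 1/6 − 1/3 + 7/6 = 1.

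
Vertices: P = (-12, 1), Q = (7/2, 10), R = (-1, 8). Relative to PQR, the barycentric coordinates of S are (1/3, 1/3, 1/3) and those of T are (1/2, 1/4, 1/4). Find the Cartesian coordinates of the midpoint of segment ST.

Barycentric coordinates of the midpoint are the average: (5/12, 7/24, 7/24).
Converting: (5/12)·P + (7/24)·Q + (7/24)·R = (-205/48, 17/3).

(-205/48, 17/3)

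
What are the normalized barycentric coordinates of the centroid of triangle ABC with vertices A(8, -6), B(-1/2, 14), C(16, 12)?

(1/3, 1/3, 1/3)

The centroid is the average of the vertices, so each weight is 1/3.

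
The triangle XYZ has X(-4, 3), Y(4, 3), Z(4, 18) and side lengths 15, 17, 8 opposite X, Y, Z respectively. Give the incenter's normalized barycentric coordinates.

The incenter has barycentric coordinates proportional to the opposite side lengths: (15 : 17 : 8).
Normalizing by 15+17+8 = 40 gives (3/8, 17/40, 1/5).

(3/8, 17/40, 1/5)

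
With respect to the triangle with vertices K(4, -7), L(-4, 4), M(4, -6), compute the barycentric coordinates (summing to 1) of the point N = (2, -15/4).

Signed area of the reference triangle: [KLM] = ½·(4·(4−(-6)) + (-4)·(-6−(-7)) + 4·(-7−4)) = ½·(40 − 4 − 44) = -4.
[NLM] = ½·(2·(4−(-6)) + (-4)·(-6−(-15/4)) + 4·(-15/4−4)) = ½·(20 + 9 − 31) = -1, so the K-coordinate is (-1)/(-4) = 1/4.
[KNM] = ½·(4·(-15/4−(-6)) + 2·(-6−(-7)) + 4·(-7−(-15/4))) = ½·(9 + 2 − 13) = -1, so the L-coordinate is 1/4.
[KLN] = ½·(4·(4−(-15/4)) + (-4)·(-15/4−(-7)) + 2·(-7−4)) = ½·(31 − 13 − 22) = -2, so the M-coordinate is 1/2.
Check: 1/4 + 1/4 + 1/2 = 1.

(1/4, 1/4, 1/2)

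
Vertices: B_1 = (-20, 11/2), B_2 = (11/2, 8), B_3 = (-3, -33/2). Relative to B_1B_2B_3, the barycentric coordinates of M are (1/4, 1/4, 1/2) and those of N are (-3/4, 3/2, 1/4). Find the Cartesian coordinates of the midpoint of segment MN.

(139/16, -9/16)

Barycentric coordinates of the midpoint are the average: (-1/4, 7/8, 3/8).
Converting: (-1/4)·B_1 + (7/8)·B_2 + (3/8)·B_3 = (139/16, -9/16).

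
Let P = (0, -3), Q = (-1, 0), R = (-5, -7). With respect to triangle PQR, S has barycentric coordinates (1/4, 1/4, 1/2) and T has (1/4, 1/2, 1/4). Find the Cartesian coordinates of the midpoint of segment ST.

(-9/4, -27/8)

Barycentric coordinates of the midpoint are the average: (1/4, 3/8, 3/8).
Converting: (1/4)·P + (3/8)·Q + (3/8)·R = (-9/4, -27/8).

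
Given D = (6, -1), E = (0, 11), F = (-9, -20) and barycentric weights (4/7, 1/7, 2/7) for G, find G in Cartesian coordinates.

(6/7, -33/7)

G = (4/7)·D + (1/7)·E + (2/7)·F.
x-coordinate: (4/7)·6 + (1/7)·0 + (2/7)·(-9) = 6/7.
y-coordinate: (4/7)·(-1) + (1/7)·11 + (2/7)·(-20) = -33/7.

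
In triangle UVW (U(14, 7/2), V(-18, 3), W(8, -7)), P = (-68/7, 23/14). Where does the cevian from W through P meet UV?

Barycentric coordinates of P with respect to UVW: (1/7, 5/7, 1/7).
On side UV the W-coordinate is zero; dropping P's W-weight 1/7 and renormalizing the remaining 1/7 : 5/7 gives weights 1/6, 5/6 on U, V.
Q = (1/6)·(14, 7/2) + (5/6)·(-18, 3) = (-38/3, 37/12).

(-38/3, 37/12)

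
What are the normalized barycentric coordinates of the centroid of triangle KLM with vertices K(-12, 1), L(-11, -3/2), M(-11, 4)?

The centroid is the average of the vertices, so each weight is 1/3.

(1/3, 1/3, 1/3)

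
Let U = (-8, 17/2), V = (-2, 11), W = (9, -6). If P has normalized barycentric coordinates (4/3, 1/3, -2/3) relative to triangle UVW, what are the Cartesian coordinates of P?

P = (4/3)·U + (1/3)·V + (-2/3)·W.
x-coordinate: (4/3)·(-8) + (1/3)·(-2) + (-2/3)·9 = -52/3.
y-coordinate: (4/3)·(17/2) + (1/3)·11 + (-2/3)·(-6) = 19.

(-52/3, 19)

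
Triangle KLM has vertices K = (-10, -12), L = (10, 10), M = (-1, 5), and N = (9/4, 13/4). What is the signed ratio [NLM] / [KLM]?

[KLM] = ½·((-10)·(10−5) + 10·(5−(-12)) + (-1)·(-12−10)) = ½·(-50 + 170 + 22) = 71.
[NLM] = ½·((9/4)·(10−5) + 10·(5−(13/4)) + (-1)·(13/4−10)) = ½·(45/4 + 35/2 + 27/4) = 71/4, so the ratio is (71/4)/71 = 1/4.

1/4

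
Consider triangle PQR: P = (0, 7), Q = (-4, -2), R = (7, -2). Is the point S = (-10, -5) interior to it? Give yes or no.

Barycentric coordinates of S: (-1/3, 58/33, -14/33).
The three coordinates are negative, positive, negative; a point is interior exactly when all three are positive.

no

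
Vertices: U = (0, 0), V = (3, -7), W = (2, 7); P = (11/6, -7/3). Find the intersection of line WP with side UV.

Barycentric coordinates of P with respect to UVW: (1/3, 1/2, 1/6).
On side UV the W-coordinate is zero; dropping P's W-weight 1/6 and renormalizing the remaining 1/3 : 1/2 gives weights 2/5, 3/5 on U, V.
Q = (2/5)·(0, 0) + (3/5)·(3, -7) = (9/5, -21/5).

(9/5, -21/5)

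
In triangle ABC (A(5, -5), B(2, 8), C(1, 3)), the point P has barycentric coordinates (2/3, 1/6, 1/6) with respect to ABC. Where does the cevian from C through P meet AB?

Line CP meets AB where the C-coordinate vanishes; zeroing P's C-weight and renormalizing leaves A, B-weights 2/3 : 1/6 → (4/5, 1/5).
So Q = (4/5)·A + (1/5)·B = (22/5, -12/5).

(22/5, -12/5)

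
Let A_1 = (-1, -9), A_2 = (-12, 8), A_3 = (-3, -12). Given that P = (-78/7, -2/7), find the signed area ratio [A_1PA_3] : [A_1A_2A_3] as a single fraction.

5/7

[A_1A_2A_3] = ½·((-1)·(8−(-12)) + (-12)·(-12−(-9)) + (-3)·(-9−8)) = ½·(-20 + 36 + 51) = 67/2.
[A_1PA_3] = ½·((-1)·(-2/7−(-12)) + (-78/7)·(-12−(-9)) + (-3)·(-9−(-2/7))) = ½·(-82/7 + 234/7 + 183/7) = 335/14, so the ratio is (335/14)/(67/2) = 5/7.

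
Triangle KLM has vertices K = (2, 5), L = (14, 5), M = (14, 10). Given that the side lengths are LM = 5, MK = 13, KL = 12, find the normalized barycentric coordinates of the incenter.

(1/6, 13/30, 2/5)

The incenter has barycentric coordinates proportional to the opposite side lengths: (5 : 13 : 12).
Normalizing by 5+13+12 = 30 gives (1/6, 13/30, 2/5).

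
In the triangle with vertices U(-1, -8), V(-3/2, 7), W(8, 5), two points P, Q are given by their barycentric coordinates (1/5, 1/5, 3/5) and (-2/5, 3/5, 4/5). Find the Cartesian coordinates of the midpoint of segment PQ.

(51/10, 71/10)

Barycentric coordinates of the midpoint are the average: (-1/10, 2/5, 7/10).
Converting: (-1/10)·U + (2/5)·V + (7/10)·W = (51/10, 71/10).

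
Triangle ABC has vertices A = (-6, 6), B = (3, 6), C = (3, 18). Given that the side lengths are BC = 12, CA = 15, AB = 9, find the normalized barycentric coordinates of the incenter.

(1/3, 5/12, 1/4)

The incenter has barycentric coordinates proportional to the opposite side lengths: (12 : 15 : 9).
Normalizing by 12+15+9 = 36 gives (1/3, 5/12, 1/4).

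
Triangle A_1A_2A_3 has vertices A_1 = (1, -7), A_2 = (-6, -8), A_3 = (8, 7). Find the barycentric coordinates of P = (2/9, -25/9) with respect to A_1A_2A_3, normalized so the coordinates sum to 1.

(2/9, 4/9, 1/3)

Signed area of the reference triangle: [A_1A_2A_3] = ½·(1·(-8−7) + (-6)·(7−(-7)) + 8·(-7−(-8))) = ½·(-15 − 84 + 8) = -91/2.
[PA_2A_3] = ½·((2/9)·(-8−7) + (-6)·(7−(-25/9)) + 8·(-25/9−(-8))) = ½·(-10/3 − 176/3 + 376/9) = -91/9, so the A_1-coordinate is (-91/9)/(-91/2) = 2/9.
[A_1PA_3] = ½·(1·(-25/9−7) + (2/9)·(7−(-7)) + 8·(-7−(-25/9))) = ½·(-88/9 + 28/9 − 304/9) = -182/9, so the A_2-coordinate is 4/9.
[A_1A_2P] = ½·(1·(-8−(-25/9)) + (-6)·(-25/9−(-7)) + (2/9)·(-7−(-8))) = ½·(-47/9 − 76/3 + 2/9) = -91/6, so the A_3-coordinate is 1/3.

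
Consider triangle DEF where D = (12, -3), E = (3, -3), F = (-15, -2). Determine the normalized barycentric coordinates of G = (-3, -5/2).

(1/3, 1/6, 1/2)

Signed area of the reference triangle: [DEF] = ½·(12·(-3−(-2)) + 3·(-2−(-3)) + (-15)·(-3−(-3))) = ½·(-12 + 3 + 0) = -9/2.
[GEF] = ½·((-3)·(-3−(-2)) + 3·(-2−(-5/2)) + (-15)·(-5/2−(-3))) = ½·(3 + 3/2 − 15/2) = -3/2, so the D-coordinate is (-3/2)/(-9/2) = 1/3.
[DGF] = ½·(12·(-5/2−(-2)) + (-3)·(-2−(-3)) + (-15)·(-3−(-5/2))) = ½·(-6 − 3 + 15/2) = -3/4, so the E-coordinate is 1/6.
[DEG] = ½·(12·(-3−(-5/2)) + 3·(-5/2−(-3)) + (-3)·(-3−(-3))) = ½·(-6 + 3/2 + 0) = -9/4, so the F-coordinate is 1/2.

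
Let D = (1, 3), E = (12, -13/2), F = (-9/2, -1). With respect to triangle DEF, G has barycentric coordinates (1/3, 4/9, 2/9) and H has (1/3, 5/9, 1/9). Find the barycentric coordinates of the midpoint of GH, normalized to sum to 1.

(1/3, 1/2, 1/6)

Since both coordinate triples sum to 1, the midpoint's barycentrics are the componentwise average.
(1/3+1/3)/2 = 1/3; similarly 1/2 and 1/6.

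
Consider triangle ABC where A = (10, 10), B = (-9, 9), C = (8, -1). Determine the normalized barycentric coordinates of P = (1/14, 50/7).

Signed area of the reference triangle: [ABC] = ½·(10·(9−(-1)) + (-9)·(-1−10) + 8·(10−9)) = ½·(100 + 99 + 8) = 207/2.
[PBC] = ½·((1/14)·(9−(-1)) + (-9)·(-1−(50/7)) + 8·(50/7−9)) = ½·(5/7 + 513/7 − 104/7) = 207/7, so the A-coordinate is (207/7)/(207/2) = 2/7.
[APC] = ½·(10·(50/7−(-1)) + (1/14)·(-1−10) + 8·(10−(50/7))) = ½·(570/7 − 11/14 + 160/7) = 207/4, so the B-coordinate is 1/2.
[ABP] = ½·(10·(9−(50/7)) + (-9)·(50/7−10) + (1/14)·(10−9)) = ½·(130/7 + 180/7 + 1/14) = 621/28, so the C-coordinate is 3/14.
Check: 2/7 + 1/2 + 3/14 = 1.

(2/7, 1/2, 3/14)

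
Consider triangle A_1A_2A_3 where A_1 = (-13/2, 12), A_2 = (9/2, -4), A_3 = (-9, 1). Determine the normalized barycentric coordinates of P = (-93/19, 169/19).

Signed area of the reference triangle: [A_1A_2A_3] = ½·((-13/2)·(-4−1) + (9/2)·(1−12) + (-9)·(12−(-4))) = ½·(65/2 − 99/2 − 144) = -161/2.
[PA_2A_3] = ½·((-93/19)·(-4−1) + (9/2)·(1−(169/19)) + (-9)·(169/19−(-4))) = ½·(465/19 − 675/19 − 2205/19) = -2415/38, so the A_1-coordinate is (-2415/38)/(-161/2) = 15/19.
[A_1PA_3] = ½·((-13/2)·(169/19−1) + (-93/19)·(1−12) + (-9)·(12−(169/19))) = ½·(-975/19 + 1023/19 − 531/19) = -483/38, so the A_2-coordinate is 3/19.
[A_1A_2P] = ½·((-13/2)·(-4−(169/19)) + (9/2)·(169/19−12) + (-93/19)·(12−(-4))) = ½·(3185/38 − 531/38 − 1488/19) = -161/38, so the A_3-coordinate is 1/19.

(15/19, 3/19, 1/19)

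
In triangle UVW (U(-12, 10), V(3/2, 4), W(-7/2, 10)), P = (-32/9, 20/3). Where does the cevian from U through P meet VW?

(2/3, 5)

Barycentric coordinates of P with respect to UVW: (1/3, 5/9, 1/9).
On side VW the U-coordinate is zero; dropping P's U-weight 1/3 and renormalizing the remaining 5/9 : 1/9 gives weights 5/6, 1/6 on V, W.
Q = (5/6)·(3/2, 4) + (1/6)·(-7/2, 10) = (2/3, 5).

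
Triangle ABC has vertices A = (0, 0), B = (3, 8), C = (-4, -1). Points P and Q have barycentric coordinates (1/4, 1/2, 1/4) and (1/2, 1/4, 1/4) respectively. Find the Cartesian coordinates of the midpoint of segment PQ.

Barycentric coordinates of the midpoint are the average: (3/8, 3/8, 1/4).
Converting: (3/8)·A + (3/8)·B + (1/4)·C = (1/8, 11/4).

(1/8, 11/4)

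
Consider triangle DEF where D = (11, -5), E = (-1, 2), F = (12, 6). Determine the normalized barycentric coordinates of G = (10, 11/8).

(3/8, 1/8, 1/2)

Signed area of the reference triangle: [DEF] = ½·(11·(2−6) + (-1)·(6−(-5)) + 12·(-5−2)) = ½·(-44 − 11 − 84) = -139/2.
[GEF] = ½·(10·(2−6) + (-1)·(6−(11/8)) + 12·(11/8−2)) = ½·(-40 − 37/8 − 15/2) = -417/16, so the D-coordinate is (-417/16)/(-139/2) = 3/8.
[DGF] = ½·(11·(11/8−6) + 10·(6−(-5)) + 12·(-5−(11/8))) = ½·(-407/8 + 110 − 153/2) = -139/16, so the E-coordinate is 1/8.
[DEG] = ½·(11·(2−(11/8)) + (-1)·(11/8−(-5)) + 10·(-5−2)) = ½·(55/8 − 51/8 − 70) = -139/4, so the F-coordinate is 1/2.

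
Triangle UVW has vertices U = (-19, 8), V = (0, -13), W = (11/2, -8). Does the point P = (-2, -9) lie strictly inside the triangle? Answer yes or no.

Barycentric coordinates of P: (64/421, 289/421, 68/421).
The three coordinates are positive, positive, positive; a point is interior exactly when all three are positive.

yes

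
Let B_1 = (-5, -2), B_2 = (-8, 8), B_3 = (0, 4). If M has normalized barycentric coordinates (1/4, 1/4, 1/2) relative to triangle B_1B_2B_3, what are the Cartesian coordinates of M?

(-13/4, 7/2)

M = (1/4)·B_1 + (1/4)·B_2 + (1/2)·B_3.
x-coordinate: (1/4)·(-5) + (1/4)·(-8) + (1/2)·0 = -13/4.
y-coordinate: (1/4)·(-2) + (1/4)·8 + (1/2)·4 = 7/2.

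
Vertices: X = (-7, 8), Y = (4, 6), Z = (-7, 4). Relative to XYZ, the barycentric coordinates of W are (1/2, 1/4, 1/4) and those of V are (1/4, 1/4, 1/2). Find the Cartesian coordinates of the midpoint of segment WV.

Barycentric coordinates of the midpoint are the average: (3/8, 1/4, 3/8).
Converting: (3/8)·X + (1/4)·Y + (3/8)·Z = (-17/4, 6).

(-17/4, 6)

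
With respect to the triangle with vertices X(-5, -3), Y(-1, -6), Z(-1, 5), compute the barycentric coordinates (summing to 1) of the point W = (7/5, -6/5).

(-3/5, 1, 3/5)

Signed area of the reference triangle: [XYZ] = ½·((-5)·(-6−5) + (-1)·(5−(-3)) + (-1)·(-3−(-6))) = ½·(55 − 8 − 3) = 22.
[WYZ] = ½·((7/5)·(-6−5) + (-1)·(5−(-6/5)) + (-1)·(-6/5−(-6))) = ½·(-77/5 − 31/5 − 24/5) = -66/5, so the X-coordinate is (-66/5)/22 = -3/5.
[XWZ] = ½·((-5)·(-6/5−5) + (7/5)·(5−(-3)) + (-1)·(-3−(-6/5))) = ½·(31 + 56/5 + 9/5) = 22, so the Y-coordinate is 1.
[XYW] = ½·((-5)·(-6−(-6/5)) + (-1)·(-6/5−(-3)) + (7/5)·(-3−(-6))) = ½·(24 − 9/5 + 21/5) = 66/5, so the Z-coordinate is 3/5.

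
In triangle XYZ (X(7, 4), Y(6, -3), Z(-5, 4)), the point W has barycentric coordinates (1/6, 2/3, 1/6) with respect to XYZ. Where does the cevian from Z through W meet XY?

(31/5, -8/5)

Line ZW meets XY where the Z-coordinate vanishes; zeroing W's Z-weight and renormalizing leaves X, Y-weights 1/6 : 2/3 → (1/5, 4/5).
So V = (1/5)·X + (4/5)·Y = (31/5, -8/5).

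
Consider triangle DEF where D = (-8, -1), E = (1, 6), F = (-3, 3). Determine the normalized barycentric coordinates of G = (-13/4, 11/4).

Signed area of the reference triangle: [DEF] = ½·((-8)·(6−3) + 1·(3−(-1)) + (-3)·(-1−6)) = ½·(-24 + 4 + 21) = 1/2.
[GEF] = ½·((-13/4)·(6−3) + 1·(3−(11/4)) + (-3)·(11/4−6)) = ½·(-39/4 + 1/4 + 39/4) = 1/8, so the D-coordinate is (1/8)/(1/2) = 1/4.
[DGF] = ½·((-8)·(11/4−3) + (-13/4)·(3−(-1)) + (-3)·(-1−(11/4))) = ½·(2 − 13 + 45/4) = 1/8, so the E-coordinate is 1/4.
[DEG] = ½·((-8)·(6−(11/4)) + 1·(11/4−(-1)) + (-13/4)·(-1−6)) = ½·(-26 + 15/4 + 91/4) = 1/4, so the F-coordinate is 1/2.

(1/4, 1/4, 1/2)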